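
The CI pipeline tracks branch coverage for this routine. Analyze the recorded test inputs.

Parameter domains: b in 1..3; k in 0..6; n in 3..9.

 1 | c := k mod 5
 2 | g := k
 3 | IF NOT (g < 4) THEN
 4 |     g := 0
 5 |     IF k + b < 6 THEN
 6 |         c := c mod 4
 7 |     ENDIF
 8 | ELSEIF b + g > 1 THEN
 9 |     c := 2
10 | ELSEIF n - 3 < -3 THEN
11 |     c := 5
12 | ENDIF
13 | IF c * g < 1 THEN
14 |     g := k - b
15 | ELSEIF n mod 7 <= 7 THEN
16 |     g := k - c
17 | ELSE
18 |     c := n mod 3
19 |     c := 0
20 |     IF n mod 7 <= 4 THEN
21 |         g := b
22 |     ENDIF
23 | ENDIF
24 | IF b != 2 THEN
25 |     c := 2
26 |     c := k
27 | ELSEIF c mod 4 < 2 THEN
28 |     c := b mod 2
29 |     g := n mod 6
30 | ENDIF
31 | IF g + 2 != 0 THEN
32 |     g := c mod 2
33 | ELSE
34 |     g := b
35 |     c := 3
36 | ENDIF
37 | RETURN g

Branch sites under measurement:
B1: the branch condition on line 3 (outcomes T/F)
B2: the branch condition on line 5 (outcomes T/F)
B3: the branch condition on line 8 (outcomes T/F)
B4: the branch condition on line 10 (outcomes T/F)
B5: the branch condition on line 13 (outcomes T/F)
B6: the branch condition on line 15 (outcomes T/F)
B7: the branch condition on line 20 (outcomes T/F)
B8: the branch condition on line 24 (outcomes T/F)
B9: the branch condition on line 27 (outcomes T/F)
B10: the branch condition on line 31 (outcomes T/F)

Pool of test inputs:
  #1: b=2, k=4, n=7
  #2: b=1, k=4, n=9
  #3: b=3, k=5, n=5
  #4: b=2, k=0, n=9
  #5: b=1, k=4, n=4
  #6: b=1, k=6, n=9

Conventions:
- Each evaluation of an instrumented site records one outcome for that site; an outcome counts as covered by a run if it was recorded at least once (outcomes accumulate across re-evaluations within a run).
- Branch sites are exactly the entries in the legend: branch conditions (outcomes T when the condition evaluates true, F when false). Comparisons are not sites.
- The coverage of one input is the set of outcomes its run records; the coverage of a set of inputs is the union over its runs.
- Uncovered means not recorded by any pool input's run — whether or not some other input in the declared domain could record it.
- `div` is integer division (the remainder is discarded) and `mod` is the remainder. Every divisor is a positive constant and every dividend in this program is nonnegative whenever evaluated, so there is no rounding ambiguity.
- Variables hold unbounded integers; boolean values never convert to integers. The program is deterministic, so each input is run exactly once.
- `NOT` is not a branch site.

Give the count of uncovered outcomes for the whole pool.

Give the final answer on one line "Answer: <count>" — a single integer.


#1 (b=2, k=4, n=7) -> B1->T, B2->F, B5->T, B8->F, B9->T, B10->T; covered: B1=T, B2=F, B5=T, B8=F, B9=T, B10=T
#2 (b=1, k=4, n=9) -> B1->T, B2->T, B5->T, B8->T, B10->T; covered: B1=T, B2=T, B5=T, B8=T, B10=T
#3 (b=3, k=5, n=5) -> B1->T, B2->F, B5->T, B8->T, B10->T; covered: B1=T, B2=F, B5=T, B8=T, B10=T
#4 (b=2, k=0, n=9) -> B1->F, B3->T, B5->T, B8->F, B9->F, B10->F; covered: B1=F, B3=T, B5=T, B8=F, B9=F, B10=F
#5 (b=1, k=4, n=4) -> B1->T, B2->T, B5->T, B8->T, B10->T; covered: B1=T, B2=T, B5=T, B8=T, B10=T
#6 (b=1, k=6, n=9) -> B1->T, B2->F, B5->T, B8->T, B10->T; covered: B1=T, B2=F, B5=T, B8=T, B10=T
union over the pool: B1=T, B1=F, B2=T, B2=F, B3=T, B5=T, B8=T, B8=F, B9=T, B9=F, B10=T, B10=F
uncovered (8 of 20): B3=F, B4=T, B4=F, B5=F, B6=T, B6=F, B7=T, B7=F
Answer: 8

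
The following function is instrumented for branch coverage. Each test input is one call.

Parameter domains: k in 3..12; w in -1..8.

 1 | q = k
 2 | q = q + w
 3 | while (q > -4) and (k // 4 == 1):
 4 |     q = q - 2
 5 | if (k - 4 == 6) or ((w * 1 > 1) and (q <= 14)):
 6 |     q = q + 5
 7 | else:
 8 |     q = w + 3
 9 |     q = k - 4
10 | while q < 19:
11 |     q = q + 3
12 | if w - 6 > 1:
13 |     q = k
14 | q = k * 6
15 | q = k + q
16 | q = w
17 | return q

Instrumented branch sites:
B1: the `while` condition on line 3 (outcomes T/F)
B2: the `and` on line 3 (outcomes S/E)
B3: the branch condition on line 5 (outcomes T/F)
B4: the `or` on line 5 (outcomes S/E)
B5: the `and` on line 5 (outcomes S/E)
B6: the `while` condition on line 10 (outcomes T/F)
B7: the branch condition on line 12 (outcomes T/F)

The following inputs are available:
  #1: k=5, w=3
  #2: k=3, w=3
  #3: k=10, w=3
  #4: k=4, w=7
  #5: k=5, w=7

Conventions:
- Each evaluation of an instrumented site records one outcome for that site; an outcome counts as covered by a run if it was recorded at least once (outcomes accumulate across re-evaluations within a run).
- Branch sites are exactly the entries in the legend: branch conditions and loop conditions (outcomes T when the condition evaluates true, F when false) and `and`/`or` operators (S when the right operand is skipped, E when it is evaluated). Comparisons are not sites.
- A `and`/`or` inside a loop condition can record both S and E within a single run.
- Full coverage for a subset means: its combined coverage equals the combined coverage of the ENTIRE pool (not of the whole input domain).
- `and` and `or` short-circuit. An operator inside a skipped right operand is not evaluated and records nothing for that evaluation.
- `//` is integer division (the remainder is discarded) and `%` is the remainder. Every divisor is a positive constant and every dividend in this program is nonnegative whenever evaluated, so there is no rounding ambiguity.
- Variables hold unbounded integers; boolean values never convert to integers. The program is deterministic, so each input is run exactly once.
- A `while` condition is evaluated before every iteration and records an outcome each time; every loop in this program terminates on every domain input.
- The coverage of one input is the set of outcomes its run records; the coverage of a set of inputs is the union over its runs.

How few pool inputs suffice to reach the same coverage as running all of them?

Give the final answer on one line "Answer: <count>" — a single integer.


#1 (k=5, w=3) -> B2->E, B1->T, B2->E, B1->T, B2->E, B1->T, B2->E, B1->T, B2->E, B1->T, B2->E, B1->T, B2->S, B1->F, ...; covered: B1=T, B1=F, B2=S, B2=E, B3=T, B4=E, B5=E, B6=T, B6=F, B7=F
#2 (k=3, w=3) -> B2->E, B1->F, B4->E, B5->E, B3->T, B6->T, B6->T, B6->T, B6->F, B7->F; covered: B1=F, B2=E, B3=T, B4=E, B5=E, B6=T, B6=F, B7=F
#3 (k=10, w=3) -> B2->E, B1->F, B4->S, B3->T, B6->T, B6->F, B7->F; covered: B1=F, B2=E, B3=T, B4=S, B6=T, B6=F, B7=F
#4 (k=4, w=7) -> B2->E, B1->T, B2->E, B1->T, B2->E, B1->T, B2->E, B1->T, B2->E, B1->T, B2->E, B1->T, B2->E, B1->T, ...; covered: B1=T, B1=F, B2=S, B2=E, B3=T, B4=E, B5=E, B6=T, B6=F, B7=F
#5 (k=5, w=7) -> B2->E, B1->T, B2->E, B1->T, B2->E, B1->T, B2->E, B1->T, B2->E, B1->T, B2->E, B1->T, B2->E, B1->T, ...; covered: B1=T, B1=F, B2=S, B2=E, B3=T, B4=E, B5=E, B6=T, B6=F, B7=F
union over all inputs: B1=T, B1=F, B2=S, B2=E, B3=T, B4=S, B4=E, B5=E, B6=T, B6=F, B7=F (11 outcomes)
every size-1 subset falls short of the 11 outcomes (best: 10/11)
inputs {1, 3} (size 2) cover everything; no size-2 subset with a lexicographically smaller index list covers all 11
Answer: 2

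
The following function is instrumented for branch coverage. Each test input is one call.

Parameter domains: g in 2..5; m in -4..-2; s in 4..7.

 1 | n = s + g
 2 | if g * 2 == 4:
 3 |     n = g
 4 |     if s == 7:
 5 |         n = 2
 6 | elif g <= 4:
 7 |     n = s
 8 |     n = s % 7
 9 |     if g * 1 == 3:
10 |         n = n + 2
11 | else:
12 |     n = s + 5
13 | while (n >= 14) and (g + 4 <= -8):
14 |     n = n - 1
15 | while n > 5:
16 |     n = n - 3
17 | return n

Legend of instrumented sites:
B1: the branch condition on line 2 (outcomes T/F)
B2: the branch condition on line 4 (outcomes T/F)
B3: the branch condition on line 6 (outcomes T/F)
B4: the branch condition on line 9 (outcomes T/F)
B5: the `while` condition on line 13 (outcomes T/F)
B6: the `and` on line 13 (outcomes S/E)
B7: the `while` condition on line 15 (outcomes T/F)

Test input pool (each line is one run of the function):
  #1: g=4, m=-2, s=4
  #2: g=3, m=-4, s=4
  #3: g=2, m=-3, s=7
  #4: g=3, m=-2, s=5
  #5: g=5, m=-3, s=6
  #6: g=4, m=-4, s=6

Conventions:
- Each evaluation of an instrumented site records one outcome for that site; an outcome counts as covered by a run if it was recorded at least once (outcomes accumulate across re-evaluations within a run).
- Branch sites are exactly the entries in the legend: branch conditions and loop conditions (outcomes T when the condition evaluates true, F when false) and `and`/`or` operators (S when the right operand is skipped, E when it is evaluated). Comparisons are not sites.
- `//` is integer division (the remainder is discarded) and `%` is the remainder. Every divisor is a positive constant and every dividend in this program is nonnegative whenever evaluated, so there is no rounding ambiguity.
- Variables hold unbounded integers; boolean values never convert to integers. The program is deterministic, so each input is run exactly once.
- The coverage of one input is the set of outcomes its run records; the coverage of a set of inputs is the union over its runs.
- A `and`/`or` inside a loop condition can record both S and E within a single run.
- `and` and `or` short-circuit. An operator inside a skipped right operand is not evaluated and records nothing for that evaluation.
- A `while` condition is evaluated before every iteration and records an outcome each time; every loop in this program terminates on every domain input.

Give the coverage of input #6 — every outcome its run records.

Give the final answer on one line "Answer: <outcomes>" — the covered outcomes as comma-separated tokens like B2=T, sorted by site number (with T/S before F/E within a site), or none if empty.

Simulating input #6 (g=4, m=-4, s=6) step by step:
  B1->F, B3->T, B4->F, B6->S, B5->F, B7->T, B7->F
as a set, this run covers: B1=F, B3=T, B4=F, B5=F, B6=S, B7=T, B7=F

Answer: B1=F, B3=T, B4=F, B5=F, B6=S, B7=T, B7=F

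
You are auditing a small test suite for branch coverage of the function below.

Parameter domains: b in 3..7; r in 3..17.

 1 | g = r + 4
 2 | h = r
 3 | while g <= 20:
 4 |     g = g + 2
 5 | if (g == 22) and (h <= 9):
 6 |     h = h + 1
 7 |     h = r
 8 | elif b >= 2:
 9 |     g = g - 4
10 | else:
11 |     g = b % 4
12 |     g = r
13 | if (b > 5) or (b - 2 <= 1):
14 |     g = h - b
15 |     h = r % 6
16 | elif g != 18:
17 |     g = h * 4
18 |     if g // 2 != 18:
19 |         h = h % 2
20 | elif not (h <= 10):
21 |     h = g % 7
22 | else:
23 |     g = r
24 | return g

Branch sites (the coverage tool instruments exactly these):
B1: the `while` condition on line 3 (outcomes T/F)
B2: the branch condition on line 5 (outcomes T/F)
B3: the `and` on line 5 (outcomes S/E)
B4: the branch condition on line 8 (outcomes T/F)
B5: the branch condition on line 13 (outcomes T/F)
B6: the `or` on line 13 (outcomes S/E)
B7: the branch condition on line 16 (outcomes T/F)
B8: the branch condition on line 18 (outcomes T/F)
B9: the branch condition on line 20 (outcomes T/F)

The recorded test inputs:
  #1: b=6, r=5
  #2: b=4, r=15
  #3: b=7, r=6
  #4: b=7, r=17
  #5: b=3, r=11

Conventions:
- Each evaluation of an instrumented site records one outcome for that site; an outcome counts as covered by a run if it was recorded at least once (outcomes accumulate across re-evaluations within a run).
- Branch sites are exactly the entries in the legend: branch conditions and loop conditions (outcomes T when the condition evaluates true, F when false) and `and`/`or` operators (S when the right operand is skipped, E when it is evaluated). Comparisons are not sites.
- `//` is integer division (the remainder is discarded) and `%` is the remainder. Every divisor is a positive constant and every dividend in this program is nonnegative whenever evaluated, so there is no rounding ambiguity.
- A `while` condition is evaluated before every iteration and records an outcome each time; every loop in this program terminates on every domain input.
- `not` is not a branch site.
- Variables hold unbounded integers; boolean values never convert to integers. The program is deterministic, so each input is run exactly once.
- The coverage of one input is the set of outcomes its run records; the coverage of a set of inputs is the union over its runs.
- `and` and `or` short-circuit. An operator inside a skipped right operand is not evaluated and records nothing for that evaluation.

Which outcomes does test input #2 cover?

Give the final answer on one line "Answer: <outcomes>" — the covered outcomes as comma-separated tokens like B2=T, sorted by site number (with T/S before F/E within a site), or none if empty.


Simulating input #2 (b=4, r=15) step by step:
  B1->T, B1->F, B3->S, B2->F, B4->T, B6->E, B5->F, B7->T, B8->T
distinct outcomes covered: B1=T, B1=F, B2=F, B3=S, B4=T, B5=F, B6=E, B7=T, B8=T
Answer: B1=T, B1=F, B2=F, B3=S, B4=T, B5=F, B6=E, B7=T, B8=T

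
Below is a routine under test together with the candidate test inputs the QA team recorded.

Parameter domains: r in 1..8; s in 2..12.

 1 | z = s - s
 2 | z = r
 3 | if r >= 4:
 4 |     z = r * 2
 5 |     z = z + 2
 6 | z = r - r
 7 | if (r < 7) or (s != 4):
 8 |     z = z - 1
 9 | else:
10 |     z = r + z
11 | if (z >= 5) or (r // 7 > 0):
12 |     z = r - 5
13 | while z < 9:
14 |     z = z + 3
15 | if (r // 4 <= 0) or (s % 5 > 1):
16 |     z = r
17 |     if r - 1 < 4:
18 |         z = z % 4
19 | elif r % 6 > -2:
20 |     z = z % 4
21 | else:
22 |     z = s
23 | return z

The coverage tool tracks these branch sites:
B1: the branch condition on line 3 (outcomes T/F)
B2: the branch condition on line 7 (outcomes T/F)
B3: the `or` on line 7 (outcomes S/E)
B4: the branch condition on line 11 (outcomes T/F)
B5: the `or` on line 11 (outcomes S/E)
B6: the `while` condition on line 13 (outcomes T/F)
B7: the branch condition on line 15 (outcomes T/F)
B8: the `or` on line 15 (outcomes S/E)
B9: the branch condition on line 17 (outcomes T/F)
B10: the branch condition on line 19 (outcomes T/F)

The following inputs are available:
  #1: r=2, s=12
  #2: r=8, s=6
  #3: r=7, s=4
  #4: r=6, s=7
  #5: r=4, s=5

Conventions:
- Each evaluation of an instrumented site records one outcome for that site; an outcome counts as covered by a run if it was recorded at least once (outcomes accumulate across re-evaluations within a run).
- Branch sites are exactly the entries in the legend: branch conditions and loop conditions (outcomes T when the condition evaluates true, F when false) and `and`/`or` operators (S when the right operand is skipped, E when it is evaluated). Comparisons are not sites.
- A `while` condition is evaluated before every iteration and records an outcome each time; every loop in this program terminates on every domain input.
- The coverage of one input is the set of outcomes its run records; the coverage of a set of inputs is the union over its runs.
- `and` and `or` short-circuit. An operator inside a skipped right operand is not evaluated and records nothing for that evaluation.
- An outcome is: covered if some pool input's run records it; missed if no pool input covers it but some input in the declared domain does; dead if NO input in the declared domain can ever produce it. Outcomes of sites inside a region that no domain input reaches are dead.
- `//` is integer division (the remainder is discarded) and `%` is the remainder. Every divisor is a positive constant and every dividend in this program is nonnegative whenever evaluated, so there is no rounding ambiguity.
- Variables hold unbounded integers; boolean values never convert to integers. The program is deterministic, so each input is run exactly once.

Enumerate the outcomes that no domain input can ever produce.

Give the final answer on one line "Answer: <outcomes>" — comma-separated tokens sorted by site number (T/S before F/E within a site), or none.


running all 88 domain inputs and tallying outcomes:
  B10=F: never recorded by any domain input -> dead
  reachable outcomes have witnesses, e.g. B1=T (e.g. r=4, s=2), B1=F (e.g. r=1, s=2), B2=T (e.g. r=1, s=2), B2=F (e.g. r=7, s=4)
Answer: B10=F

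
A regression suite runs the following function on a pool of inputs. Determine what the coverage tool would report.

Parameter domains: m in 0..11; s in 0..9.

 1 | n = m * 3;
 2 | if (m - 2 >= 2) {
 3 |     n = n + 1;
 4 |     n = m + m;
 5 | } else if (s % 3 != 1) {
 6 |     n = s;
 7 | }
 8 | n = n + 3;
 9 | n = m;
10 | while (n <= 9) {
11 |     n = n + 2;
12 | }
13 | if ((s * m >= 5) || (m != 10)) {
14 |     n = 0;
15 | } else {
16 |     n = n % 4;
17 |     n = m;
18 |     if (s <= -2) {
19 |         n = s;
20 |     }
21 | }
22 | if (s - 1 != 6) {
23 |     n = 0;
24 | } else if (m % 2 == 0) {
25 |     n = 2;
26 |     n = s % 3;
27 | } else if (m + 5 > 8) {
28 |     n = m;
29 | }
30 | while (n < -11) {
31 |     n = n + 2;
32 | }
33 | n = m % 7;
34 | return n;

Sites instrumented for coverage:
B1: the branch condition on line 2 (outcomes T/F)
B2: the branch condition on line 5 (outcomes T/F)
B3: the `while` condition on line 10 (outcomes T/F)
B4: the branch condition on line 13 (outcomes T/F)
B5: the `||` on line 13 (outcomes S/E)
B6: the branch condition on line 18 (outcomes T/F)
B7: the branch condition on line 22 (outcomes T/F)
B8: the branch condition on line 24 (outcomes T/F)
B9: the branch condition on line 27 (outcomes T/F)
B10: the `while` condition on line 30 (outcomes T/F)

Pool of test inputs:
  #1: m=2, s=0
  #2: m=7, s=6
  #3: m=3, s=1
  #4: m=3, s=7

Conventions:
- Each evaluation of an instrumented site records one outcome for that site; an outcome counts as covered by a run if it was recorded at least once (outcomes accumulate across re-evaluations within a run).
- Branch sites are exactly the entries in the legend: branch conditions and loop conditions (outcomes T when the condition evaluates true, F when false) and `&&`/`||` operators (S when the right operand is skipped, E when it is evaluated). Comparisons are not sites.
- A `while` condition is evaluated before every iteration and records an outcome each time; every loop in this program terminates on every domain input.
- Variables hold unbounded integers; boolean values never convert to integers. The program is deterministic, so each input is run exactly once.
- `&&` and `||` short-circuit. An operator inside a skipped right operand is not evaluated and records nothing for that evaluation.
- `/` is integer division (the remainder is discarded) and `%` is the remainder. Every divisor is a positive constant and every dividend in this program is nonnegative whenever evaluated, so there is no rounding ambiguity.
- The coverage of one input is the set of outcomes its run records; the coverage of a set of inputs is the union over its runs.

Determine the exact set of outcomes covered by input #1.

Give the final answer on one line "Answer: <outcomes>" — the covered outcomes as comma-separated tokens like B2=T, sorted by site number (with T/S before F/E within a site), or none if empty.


Running input #1 (m=2, s=0), event by event:
  B1->F, B2->T, B3->T, B3->T, B3->T, B3->T, B3->F, B5->E, B4->T, B7->T
  B10->F
as a set, this run covers: B1=F, B2=T, B3=T, B3=F, B4=T, B5=E, B7=T, B10=F
Answer: B1=F, B2=T, B3=T, B3=F, B4=T, B5=E, B7=T, B10=F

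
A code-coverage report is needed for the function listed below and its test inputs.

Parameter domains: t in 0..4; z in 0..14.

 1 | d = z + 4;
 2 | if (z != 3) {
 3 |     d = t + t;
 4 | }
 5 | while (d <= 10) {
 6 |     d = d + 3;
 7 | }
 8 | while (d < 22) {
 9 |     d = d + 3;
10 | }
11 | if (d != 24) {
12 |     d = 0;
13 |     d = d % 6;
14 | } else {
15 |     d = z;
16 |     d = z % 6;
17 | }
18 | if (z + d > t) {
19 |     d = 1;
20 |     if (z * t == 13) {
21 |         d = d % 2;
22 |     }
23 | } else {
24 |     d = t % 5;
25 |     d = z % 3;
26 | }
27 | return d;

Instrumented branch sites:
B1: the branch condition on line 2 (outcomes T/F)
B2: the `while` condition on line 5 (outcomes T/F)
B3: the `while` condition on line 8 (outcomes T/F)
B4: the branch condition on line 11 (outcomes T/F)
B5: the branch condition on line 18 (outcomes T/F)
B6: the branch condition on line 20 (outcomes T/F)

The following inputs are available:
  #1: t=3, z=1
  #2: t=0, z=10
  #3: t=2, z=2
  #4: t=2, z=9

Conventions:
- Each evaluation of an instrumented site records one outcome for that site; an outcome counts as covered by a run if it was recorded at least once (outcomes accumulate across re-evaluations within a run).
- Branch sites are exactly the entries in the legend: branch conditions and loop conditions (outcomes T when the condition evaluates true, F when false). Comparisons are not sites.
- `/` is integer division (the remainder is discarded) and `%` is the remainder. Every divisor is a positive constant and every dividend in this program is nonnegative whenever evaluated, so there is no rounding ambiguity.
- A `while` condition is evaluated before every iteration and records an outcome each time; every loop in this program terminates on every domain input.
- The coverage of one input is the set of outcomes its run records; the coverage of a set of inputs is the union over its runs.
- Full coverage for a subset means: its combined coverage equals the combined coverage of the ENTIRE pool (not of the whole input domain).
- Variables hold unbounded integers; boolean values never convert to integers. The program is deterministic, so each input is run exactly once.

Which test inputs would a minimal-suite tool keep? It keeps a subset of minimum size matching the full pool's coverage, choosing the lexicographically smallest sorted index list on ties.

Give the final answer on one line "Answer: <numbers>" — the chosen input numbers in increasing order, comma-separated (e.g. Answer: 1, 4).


input #1 (t=3, z=1): events B1->T, B2->T, B2->T, B2->F, B3->T, B3->T, B3->T, B3->T, B3->F, B4->F, B5->F; covers B1=T, B2=T, B2=F, B3=T, B3=F, B4=F, B5=F
input #2 (t=0, z=10): events B1->T, B2->T, B2->T, B2->T, B2->T, B2->F, B3->T, B3->T, B3->T, B3->T, B3->F, B4->F, B5->T, B6->F; covers B1=T, B2=T, B2=F, B3=T, B3=F, B4=F, B5=T, B6=F
input #3 (t=2, z=2): events B1->T, B2->T, B2->T, B2->T, B2->F, B3->T, B3->T, B3->T, B3->F, B4->T, B5->F; covers B1=T, B2=T, B2=F, B3=T, B3=F, B4=T, B5=F
input #4 (t=2, z=9): events B1->T, B2->T, B2->T, B2->T, B2->F, B3->T, B3->T, B3->T, B3->F, B4->T, B5->T, B6->F; covers B1=T, B2=T, B2=F, B3=T, B3=F, B4=T, B5=T, B6=F
union over all inputs: B1=T, B2=T, B2=F, B3=T, B3=F, B4=T, B4=F, B5=T, B5=F, B6=F (10 outcomes)
every size-1 subset falls short of the 10 outcomes (best: 8/10)
inputs {1, 4} (size 2) cover everything; no size-2 subset with a lexicographically smaller index list covers all 10
Answer: 1, 4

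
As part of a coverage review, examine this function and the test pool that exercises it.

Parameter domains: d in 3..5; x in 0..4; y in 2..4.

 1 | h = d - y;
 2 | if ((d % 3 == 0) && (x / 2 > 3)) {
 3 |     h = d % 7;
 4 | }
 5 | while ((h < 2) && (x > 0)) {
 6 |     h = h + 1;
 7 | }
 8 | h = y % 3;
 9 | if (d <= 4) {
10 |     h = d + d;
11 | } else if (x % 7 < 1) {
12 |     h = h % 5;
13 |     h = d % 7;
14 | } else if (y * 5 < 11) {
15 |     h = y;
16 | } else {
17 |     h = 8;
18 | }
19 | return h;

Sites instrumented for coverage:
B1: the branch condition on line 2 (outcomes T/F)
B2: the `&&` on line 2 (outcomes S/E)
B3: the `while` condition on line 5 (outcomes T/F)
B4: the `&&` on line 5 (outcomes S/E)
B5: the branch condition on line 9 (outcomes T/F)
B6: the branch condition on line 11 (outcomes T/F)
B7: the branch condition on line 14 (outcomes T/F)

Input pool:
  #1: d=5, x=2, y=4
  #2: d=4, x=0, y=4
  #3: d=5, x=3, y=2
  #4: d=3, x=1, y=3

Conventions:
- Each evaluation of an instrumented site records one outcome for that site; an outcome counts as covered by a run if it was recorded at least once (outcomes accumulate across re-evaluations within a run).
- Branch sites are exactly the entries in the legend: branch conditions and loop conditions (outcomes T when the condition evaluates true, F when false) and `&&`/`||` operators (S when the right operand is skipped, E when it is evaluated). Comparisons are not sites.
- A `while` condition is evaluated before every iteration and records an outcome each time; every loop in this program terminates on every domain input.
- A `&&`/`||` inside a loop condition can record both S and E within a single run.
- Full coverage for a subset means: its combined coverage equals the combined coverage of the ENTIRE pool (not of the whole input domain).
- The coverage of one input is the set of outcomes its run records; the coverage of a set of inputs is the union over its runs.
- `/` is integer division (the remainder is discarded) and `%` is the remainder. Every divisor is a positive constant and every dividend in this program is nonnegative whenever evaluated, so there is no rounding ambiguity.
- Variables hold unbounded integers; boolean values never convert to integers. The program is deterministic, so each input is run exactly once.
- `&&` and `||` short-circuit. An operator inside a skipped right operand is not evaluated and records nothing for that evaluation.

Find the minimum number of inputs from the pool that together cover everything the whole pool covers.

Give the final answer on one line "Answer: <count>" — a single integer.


test 1 (d=5, x=2, y=4) fires B2->S, B1->F, B4->E, B3->T, B4->S, B3->F, B5->F, B6->F, B7->F; hits B1=F, B2=S, B3=T, B3=F, B4=S, B4=E, B5=F, B6=F, B7=F
test 2 (d=4, x=0, y=4) fires B2->S, B1->F, B4->E, B3->F, B5->T; hits B1=F, B2=S, B3=F, B4=E, B5=T
test 3 (d=5, x=3, y=2) fires B2->S, B1->F, B4->S, B3->F, B5->F, B6->F, B7->T; hits B1=F, B2=S, B3=F, B4=S, B5=F, B6=F, B7=T
test 4 (d=3, x=1, y=3) fires B2->E, B1->F, B4->E, B3->T, B4->E, B3->T, B4->S, B3->F, B5->T; hits B1=F, B2=E, B3=T, B3=F, B4=S, B4=E, B5=T
pool-wide coverage (12 outcomes): B1=F, B2=S, B2=E, B3=T, B3=F, B4=S, B4=E, B5=T, B5=F, B6=F, B7=T, B7=F
checked all size-1 subsets: none covers 12 outcomes (max 9/12)
checked all size-2 subsets: none covers 12 outcomes (max 11/12)
inputs {1, 3, 4} (size 3) cover everything; no size-3 subset with a lexicographically smaller index list covers all 12
Answer: 3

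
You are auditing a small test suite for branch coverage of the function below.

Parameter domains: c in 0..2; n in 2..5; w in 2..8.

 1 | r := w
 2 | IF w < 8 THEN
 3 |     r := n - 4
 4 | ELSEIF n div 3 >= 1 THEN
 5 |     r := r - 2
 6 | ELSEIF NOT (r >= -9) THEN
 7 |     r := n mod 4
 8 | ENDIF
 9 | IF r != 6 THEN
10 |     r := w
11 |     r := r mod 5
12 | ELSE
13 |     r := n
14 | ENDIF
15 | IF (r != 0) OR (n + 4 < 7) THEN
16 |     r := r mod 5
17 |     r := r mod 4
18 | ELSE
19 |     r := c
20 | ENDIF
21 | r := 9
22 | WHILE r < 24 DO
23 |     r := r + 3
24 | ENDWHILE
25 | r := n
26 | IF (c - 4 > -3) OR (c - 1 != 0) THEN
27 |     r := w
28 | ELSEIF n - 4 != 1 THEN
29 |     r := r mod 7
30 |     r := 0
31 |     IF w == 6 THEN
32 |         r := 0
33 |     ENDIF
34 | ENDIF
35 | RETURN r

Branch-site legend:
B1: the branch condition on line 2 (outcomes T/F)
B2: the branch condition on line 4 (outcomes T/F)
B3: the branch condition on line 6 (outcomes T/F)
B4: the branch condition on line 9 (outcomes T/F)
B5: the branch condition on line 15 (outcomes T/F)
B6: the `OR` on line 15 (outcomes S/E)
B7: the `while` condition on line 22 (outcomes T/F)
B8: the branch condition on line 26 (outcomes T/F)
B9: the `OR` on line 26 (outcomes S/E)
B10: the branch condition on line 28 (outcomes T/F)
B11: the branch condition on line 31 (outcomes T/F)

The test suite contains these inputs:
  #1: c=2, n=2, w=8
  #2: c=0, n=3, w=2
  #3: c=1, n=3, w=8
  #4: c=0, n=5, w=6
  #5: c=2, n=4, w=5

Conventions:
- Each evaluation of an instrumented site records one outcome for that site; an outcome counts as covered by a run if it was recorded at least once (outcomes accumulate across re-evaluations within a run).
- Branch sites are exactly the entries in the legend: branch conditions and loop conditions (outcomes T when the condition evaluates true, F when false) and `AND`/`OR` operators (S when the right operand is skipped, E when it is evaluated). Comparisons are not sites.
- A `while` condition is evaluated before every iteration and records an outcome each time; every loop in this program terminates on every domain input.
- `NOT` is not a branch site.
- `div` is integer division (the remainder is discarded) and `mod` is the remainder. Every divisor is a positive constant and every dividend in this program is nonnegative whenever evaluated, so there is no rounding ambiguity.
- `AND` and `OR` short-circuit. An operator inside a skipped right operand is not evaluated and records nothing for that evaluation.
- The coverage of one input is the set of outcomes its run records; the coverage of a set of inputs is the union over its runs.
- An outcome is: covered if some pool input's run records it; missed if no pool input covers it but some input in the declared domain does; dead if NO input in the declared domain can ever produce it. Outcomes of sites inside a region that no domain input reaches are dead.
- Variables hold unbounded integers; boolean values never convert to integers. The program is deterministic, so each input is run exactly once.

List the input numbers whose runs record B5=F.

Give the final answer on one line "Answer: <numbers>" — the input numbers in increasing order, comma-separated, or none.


input #1 (c=2, n=2, w=8): never hits B5=F
input #2 (c=0, n=3, w=2): never hits B5=F
input #3 (c=1, n=3, w=8): never hits B5=F
input #4 (c=0, n=5, w=6): never hits B5=F
input #5 (c=2, n=4, w=5): hits B5=F
Answer: 5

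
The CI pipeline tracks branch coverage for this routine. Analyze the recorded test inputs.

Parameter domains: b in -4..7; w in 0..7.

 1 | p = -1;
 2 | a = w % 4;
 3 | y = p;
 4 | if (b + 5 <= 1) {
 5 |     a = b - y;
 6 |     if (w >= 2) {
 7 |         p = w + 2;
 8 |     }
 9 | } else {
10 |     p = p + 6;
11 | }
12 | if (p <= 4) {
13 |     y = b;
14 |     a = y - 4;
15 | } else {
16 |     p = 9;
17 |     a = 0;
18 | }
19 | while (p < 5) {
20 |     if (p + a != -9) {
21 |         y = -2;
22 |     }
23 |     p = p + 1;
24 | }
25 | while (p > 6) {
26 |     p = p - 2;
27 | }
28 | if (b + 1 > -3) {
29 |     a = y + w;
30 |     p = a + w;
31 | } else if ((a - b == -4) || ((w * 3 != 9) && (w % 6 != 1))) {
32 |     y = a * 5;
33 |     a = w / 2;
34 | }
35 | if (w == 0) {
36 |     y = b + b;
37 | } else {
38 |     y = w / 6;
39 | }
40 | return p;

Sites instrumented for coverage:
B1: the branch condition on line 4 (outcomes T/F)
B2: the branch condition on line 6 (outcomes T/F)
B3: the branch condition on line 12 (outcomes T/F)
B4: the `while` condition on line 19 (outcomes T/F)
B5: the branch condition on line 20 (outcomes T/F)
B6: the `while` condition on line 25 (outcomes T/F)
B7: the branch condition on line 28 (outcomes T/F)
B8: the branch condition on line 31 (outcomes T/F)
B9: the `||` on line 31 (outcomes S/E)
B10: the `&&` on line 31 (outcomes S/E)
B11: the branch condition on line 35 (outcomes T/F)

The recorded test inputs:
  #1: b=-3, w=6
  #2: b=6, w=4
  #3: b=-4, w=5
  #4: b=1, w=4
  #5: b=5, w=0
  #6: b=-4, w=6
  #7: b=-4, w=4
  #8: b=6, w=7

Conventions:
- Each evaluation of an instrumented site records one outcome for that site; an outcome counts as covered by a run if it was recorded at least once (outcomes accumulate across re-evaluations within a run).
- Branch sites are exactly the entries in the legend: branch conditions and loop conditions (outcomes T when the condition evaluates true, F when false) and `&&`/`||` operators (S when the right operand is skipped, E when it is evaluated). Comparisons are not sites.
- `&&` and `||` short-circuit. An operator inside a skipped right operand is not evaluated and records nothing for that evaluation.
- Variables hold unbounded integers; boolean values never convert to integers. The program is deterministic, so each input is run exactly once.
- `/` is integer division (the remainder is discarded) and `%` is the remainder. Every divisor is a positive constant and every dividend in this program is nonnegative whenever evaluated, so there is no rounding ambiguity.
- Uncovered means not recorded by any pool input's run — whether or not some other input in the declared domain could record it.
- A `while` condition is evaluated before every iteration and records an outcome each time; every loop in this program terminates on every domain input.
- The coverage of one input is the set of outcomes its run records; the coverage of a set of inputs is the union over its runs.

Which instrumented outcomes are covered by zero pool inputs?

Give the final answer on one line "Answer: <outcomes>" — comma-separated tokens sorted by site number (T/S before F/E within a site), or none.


input #1 (b=-3, w=6): events B1->F, B3->F, B4->F, B6->T, B6->T, B6->F, B7->T, B11->F; covers B1=F, B3=F, B4=F, B6=T, B6=F, B7=T, B11=F
input #2 (b=6, w=4): events B1->F, B3->F, B4->F, B6->T, B6->T, B6->F, B7->T, B11->F; covers B1=F, B3=F, B4=F, B6=T, B6=F, B7=T, B11=F
input #3 (b=-4, w=5): events B1->T, B2->T, B3->F, B4->F, B6->T, B6->T, B6->F, B7->F, B9->E, B10->E, B8->T, B11->F; covers B1=T, B2=T, B3=F, B4=F, B6=T, B6=F, B7=F, B8=T, B9=E, B10=E, B11=F
input #4 (b=1, w=4): events B1->F, B3->F, B4->F, B6->T, B6->T, B6->F, B7->T, B11->F; covers B1=F, B3=F, B4=F, B6=T, B6=F, B7=T, B11=F
input #5 (b=5, w=0): events B1->F, B3->F, B4->F, B6->T, B6->T, B6->F, B7->T, B11->T; covers B1=F, B3=F, B4=F, B6=T, B6=F, B7=T, B11=T
input #6 (b=-4, w=6): events B1->T, B2->T, B3->F, B4->F, B6->T, B6->T, B6->F, B7->F, B9->E, B10->E, B8->T, B11->F; covers B1=T, B2=T, B3=F, B4=F, B6=T, B6=F, B7=F, B8=T, B9=E, B10=E, B11=F
input #7 (b=-4, w=4): events B1->T, B2->T, B3->F, B4->F, B6->T, B6->T, B6->F, B7->F, B9->E, B10->E, B8->T, B11->F; covers B1=T, B2=T, B3=F, B4=F, B6=T, B6=F, B7=F, B8=T, B9=E, B10=E, B11=F
input #8 (b=6, w=7): events B1->F, B3->F, B4->F, B6->T, B6->T, B6->F, B7->T, B11->F; covers B1=F, B3=F, B4=F, B6=T, B6=F, B7=T, B11=F
union over the pool: B1=T, B1=F, B2=T, B3=F, B4=F, B6=T, B6=F, B7=T, B7=F, B8=T, B9=E, B10=E, B11=T, B11=F
uncovered (8 of 22): B2=F, B3=T, B4=T, B5=T, B5=F, B8=F, B9=S, B10=S
Answer: B2=F, B3=T, B4=T, B5=T, B5=F, B8=F, B9=S, B10=S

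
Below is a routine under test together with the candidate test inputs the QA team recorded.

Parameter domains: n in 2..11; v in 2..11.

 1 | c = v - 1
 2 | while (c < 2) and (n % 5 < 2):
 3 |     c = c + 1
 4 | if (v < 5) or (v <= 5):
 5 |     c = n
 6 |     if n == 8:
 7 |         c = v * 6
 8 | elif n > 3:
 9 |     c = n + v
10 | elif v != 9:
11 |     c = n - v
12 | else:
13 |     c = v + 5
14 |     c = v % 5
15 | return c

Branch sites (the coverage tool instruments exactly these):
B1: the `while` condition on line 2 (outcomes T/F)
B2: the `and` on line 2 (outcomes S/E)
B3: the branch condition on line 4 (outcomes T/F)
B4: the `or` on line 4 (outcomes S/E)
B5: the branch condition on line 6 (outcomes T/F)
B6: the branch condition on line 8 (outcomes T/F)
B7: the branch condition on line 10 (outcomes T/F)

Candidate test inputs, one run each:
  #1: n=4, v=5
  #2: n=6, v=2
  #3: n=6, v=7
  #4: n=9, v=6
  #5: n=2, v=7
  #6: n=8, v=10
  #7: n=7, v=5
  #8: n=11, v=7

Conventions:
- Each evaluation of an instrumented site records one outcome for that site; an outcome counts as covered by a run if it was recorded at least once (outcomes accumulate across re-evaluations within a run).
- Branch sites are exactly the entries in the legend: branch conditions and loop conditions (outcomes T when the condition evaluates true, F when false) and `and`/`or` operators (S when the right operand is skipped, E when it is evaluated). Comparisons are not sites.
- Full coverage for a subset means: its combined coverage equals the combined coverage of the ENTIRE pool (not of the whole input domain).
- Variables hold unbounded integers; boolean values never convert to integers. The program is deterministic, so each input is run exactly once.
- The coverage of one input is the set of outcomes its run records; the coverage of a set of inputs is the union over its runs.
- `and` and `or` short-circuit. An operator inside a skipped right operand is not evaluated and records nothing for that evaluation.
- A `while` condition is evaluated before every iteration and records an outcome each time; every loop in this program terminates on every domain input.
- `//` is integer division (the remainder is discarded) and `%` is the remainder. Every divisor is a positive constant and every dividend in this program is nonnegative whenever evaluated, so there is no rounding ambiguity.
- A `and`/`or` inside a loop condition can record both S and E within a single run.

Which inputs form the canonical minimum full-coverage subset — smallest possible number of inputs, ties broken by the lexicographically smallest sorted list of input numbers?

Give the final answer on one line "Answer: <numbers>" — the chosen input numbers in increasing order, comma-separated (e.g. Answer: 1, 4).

#1 (n=4, v=5) -> B2->S, B1->F, B4->E, B3->T, B5->F; covered: B1=F, B2=S, B3=T, B4=E, B5=F
#2 (n=6, v=2) -> B2->E, B1->T, B2->S, B1->F, B4->S, B3->T, B5->F; covered: B1=T, B1=F, B2=S, B2=E, B3=T, B4=S, B5=F
#3 (n=6, v=7) -> B2->S, B1->F, B4->E, B3->F, B6->T; covered: B1=F, B2=S, B3=F, B4=E, B6=T
#4 (n=9, v=6) -> B2->S, B1->F, B4->E, B3->F, B6->T; covered: B1=F, B2=S, B3=F, B4=E, B6=T
#5 (n=2, v=7) -> B2->S, B1->F, B4->E, B3->F, B6->F, B7->T; covered: B1=F, B2=S, B3=F, B4=E, B6=F, B7=T
#6 (n=8, v=10) -> B2->S, B1->F, B4->E, B3->F, B6->T; covered: B1=F, B2=S, B3=F, B4=E, B6=T
#7 (n=7, v=5) -> B2->S, B1->F, B4->E, B3->T, B5->F; covered: B1=F, B2=S, B3=T, B4=E, B5=F
#8 (n=11, v=7) -> B2->S, B1->F, B4->E, B3->F, B6->T; covered: B1=F, B2=S, B3=F, B4=E, B6=T
union over all inputs: B1=T, B1=F, B2=S, B2=E, B3=T, B3=F, B4=S, B4=E, B5=F, B6=T, B6=F, B7=T (12 outcomes)
no size-1 subset reaches all 12 outcomes (best union: 7/12)
no size-2 subset reaches all 12 outcomes (best union: 11/12)
the canonical winner is {2, 3, 5}: size 3, full 12-outcome coverage, earliest index list among size-3 covers

Answer: 2, 3, 5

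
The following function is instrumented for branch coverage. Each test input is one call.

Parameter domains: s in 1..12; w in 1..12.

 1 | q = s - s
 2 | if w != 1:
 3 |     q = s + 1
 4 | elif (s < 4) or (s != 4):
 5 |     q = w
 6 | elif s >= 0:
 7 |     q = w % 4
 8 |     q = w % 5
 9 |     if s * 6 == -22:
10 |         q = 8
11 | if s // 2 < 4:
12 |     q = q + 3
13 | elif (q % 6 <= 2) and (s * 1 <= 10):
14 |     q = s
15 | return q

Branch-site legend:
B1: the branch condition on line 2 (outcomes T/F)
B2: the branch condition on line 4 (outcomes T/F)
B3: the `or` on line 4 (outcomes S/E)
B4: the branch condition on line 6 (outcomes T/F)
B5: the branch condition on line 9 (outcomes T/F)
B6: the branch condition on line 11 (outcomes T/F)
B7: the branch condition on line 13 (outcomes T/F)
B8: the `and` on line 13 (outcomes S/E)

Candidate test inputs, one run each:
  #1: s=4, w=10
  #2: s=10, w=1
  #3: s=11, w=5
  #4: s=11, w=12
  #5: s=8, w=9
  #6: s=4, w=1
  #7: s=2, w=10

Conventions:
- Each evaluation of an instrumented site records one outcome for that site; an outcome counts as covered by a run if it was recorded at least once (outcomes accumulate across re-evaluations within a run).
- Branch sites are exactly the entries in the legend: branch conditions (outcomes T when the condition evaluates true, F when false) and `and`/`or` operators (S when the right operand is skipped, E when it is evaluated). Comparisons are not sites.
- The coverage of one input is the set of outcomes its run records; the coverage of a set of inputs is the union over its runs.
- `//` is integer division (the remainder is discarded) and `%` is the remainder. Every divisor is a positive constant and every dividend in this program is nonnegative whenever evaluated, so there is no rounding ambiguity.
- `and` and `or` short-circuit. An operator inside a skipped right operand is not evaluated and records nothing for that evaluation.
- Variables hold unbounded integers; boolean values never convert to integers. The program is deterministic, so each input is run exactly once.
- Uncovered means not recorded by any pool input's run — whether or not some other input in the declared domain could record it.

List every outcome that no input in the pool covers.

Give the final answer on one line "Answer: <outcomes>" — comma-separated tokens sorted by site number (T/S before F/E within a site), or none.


input #1 (s=4, w=10): events B1->T, B6->T; covers B1=T, B6=T
input #2 (s=10, w=1): events B1->F, B3->E, B2->T, B6->F, B8->E, B7->T; covers B1=F, B2=T, B3=E, B6=F, B7=T, B8=E
input #3 (s=11, w=5): events B1->T, B6->F, B8->E, B7->F; covers B1=T, B6=F, B7=F, B8=E
input #4 (s=11, w=12): events B1->T, B6->F, B8->E, B7->F; covers B1=T, B6=F, B7=F, B8=E
input #5 (s=8, w=9): events B1->T, B6->F, B8->S, B7->F; covers B1=T, B6=F, B7=F, B8=S
input #6 (s=4, w=1): events B1->F, B3->E, B2->F, B4->T, B5->F, B6->T; covers B1=F, B2=F, B3=E, B4=T, B5=F, B6=T
input #7 (s=2, w=10): events B1->T, B6->T; covers B1=T, B6=T
union over the pool: B1=T, B1=F, B2=T, B2=F, B3=E, B4=T, B5=F, B6=T, B6=F, B7=T, B7=F, B8=S, B8=E
uncovered (3 of 16): B3=S, B4=F, B5=T
Answer: B3=S, B4=F, B5=T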